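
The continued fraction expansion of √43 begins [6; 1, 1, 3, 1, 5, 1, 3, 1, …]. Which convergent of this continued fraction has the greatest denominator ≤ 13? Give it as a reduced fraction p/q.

59/9

a_0 = 6: 6/1  (≤ bound)
a_1 = 1: 7/1  (≤ bound)
a_2 = 1: 13/2  (≤ bound)
a_3 = 3: 46/7  (≤ bound)
a_4 = 1: 59/9  (≤ bound)
a_5 = 5: 341/52  (> 13, stop)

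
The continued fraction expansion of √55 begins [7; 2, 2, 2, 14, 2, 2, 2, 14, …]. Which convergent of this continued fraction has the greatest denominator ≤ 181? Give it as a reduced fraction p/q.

a_0 = 7: 7/1  (≤ bound)
a_1 = 2: 15/2  (≤ bound)
a_2 = 2: 37/5  (≤ bound)
a_3 = 2: 89/12  (≤ bound)
a_4 = 14: 1283/173  (≤ bound)
a_5 = 2: 2655/358  (> 181, stop)

1283/173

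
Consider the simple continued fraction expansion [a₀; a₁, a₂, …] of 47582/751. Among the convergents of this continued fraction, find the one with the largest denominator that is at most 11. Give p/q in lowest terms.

List convergents until the denominator exceeds the bound:
a_0 = 63: 63/1  (≤ bound)
a_1 = 2: 127/2  (≤ bound)
a_2 = 1: 190/3  (≤ bound)
a_3 = 3: 697/11  (≤ bound)
a_4 = 1: 887/14  (> 11, stop)

697/11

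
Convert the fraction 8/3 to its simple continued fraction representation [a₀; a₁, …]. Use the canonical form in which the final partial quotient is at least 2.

[2; 1, 2]

Apply division with remainder until the remainder is 0:
8 = 2·3 + 2, so a_0 = 2
3 = 1·2 + 1, so a_1 = 1
2 = 2·1 + 0, so a_2 = 2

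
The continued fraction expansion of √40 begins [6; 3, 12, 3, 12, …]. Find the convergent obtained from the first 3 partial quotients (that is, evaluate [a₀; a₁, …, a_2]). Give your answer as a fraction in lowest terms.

234/37

a_0 = 6: 6/1
a_1 = 3: 19/3
a_2 = 12: 234/37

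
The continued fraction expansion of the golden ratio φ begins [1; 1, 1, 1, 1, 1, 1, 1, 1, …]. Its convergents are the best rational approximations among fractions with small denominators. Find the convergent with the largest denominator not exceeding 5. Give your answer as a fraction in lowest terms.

a_0 = 1: 1/1  (≤ bound)
a_1 = 1: 2/1  (≤ bound)
a_2 = 1: 3/2  (≤ bound)
a_3 = 1: 5/3  (≤ bound)
a_4 = 1: 8/5  (≤ bound)
a_5 = 1: 13/8  (> 5, stop)

8/5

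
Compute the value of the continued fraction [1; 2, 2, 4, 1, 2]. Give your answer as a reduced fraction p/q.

Use the convergent recurrence hₖ = aₖ·hₖ₋₁ + hₖ₋₂ (and likewise for the denominators kₖ):
a_0 = 1: 1/1
a_1 = 2: 3/2
a_2 = 2: 7/5
a_3 = 4: 31/22
a_4 = 1: 38/27
a_5 = 2: 107/76

107/76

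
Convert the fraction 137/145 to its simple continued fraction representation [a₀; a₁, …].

137 ÷ 145 → quotient 0, remainder 137
145 ÷ 137 → quotient 1, remainder 8
137 ÷ 8 → quotient 17, remainder 1
8 ÷ 1 → quotient 8, remainder 0

[0; 1, 17, 8]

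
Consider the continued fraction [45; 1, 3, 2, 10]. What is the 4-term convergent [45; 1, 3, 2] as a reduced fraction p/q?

Start with 2.
3 + 1/(2/1) = 3 + 1/2 = 7/2
1 + 1/(7/2) = 1 + 2/7 = 9/7
45 + 1/(9/7) = 45 + 7/9 = 412/9

412/9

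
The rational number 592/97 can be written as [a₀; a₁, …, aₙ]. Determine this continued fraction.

Apply division with remainder until the remainder is 0:
592 = 6·97 + 10, so a_0 = 6
97 = 9·10 + 7, so a_1 = 9
10 = 1·7 + 3, so a_2 = 1
7 = 2·3 + 1, so a_3 = 2
3 = 3·1 + 0, so a_4 = 3

[6; 9, 1, 2, 3]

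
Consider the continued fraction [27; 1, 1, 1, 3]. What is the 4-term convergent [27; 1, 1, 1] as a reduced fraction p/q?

Build up convergents one term at a time:
a_0 = 27: 27/1
a_1 = 1: 28/1
a_2 = 1: 55/2
a_3 = 1: 83/3

83/3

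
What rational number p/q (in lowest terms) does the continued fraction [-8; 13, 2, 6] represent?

-1387/175

a_0 = -8: -8/1
a_1 = 13: -103/13
a_2 = 2: -214/27
a_3 = 6: -1387/175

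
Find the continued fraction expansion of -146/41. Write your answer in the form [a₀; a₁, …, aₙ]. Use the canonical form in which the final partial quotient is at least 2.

[-4; 2, 3, 1, 1, 2]

Apply division with remainder until the remainder is 0:
⌊-146/41⌋ = -4, remainder 18
⌊41/18⌋ = 2, remainder 5
⌊18/5⌋ = 3, remainder 3
⌊5/3⌋ = 1, remainder 2
⌊3/2⌋ = 1, remainder 1
⌊2/1⌋ = 2, remainder 0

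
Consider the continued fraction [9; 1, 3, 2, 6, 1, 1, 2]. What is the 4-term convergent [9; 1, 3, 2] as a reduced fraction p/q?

Starting at the tail and folding back:
Start with 2.
3 + 1/(2/1) = 3 + 1/2 = 7/2
1 + 1/(7/2) = 1 + 2/7 = 9/7
9 + 1/(9/7) = 9 + 7/9 = 88/9

88/9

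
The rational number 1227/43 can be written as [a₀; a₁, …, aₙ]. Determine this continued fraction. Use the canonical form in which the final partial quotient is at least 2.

[28; 1, 1, 6, 1, 2]

1227 ÷ 43 → quotient 28, remainder 23
43 ÷ 23 → quotient 1, remainder 20
23 ÷ 20 → quotient 1, remainder 3
20 ÷ 3 → quotient 6, remainder 2
3 ÷ 2 → quotient 1, remainder 1
2 ÷ 1 → quotient 2, remainder 0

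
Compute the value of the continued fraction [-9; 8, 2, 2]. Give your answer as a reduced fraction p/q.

-373/42

a_0 = -9: -9/1
a_1 = 8: -71/8
a_2 = 2: -151/17
a_3 = 2: -373/42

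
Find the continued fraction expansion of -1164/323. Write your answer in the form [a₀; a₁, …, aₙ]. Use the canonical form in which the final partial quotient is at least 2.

[-4; 2, 1, 1, 10, 6]

Run the Euclidean algorithm, recording each quotient:
-1164 ÷ 323 → quotient -4, remainder 128
323 ÷ 128 → quotient 2, remainder 67
128 ÷ 67 → quotient 1, remainder 61
67 ÷ 61 → quotient 1, remainder 6
61 ÷ 6 → quotient 10, remainder 1
6 ÷ 1 → quotient 6, remainder 0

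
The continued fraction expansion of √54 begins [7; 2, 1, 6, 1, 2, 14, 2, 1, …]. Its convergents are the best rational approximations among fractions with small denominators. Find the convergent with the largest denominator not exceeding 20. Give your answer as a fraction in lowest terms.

a_0 = 7: 7/1  (≤ bound)
a_1 = 2: 15/2  (≤ bound)
a_2 = 1: 22/3  (≤ bound)
a_3 = 6: 147/20  (≤ bound)
a_4 = 1: 169/23  (> 20, stop)

147/20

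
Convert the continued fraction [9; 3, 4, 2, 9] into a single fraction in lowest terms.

a_0 = 9: 9/1
a_1 = 3: 28/3
a_2 = 4: 121/13
a_3 = 2: 270/29
a_4 = 9: 2551/274

2551/274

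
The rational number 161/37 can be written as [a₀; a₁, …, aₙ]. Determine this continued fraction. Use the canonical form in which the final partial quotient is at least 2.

[4; 2, 1, 5, 2]

Repeatedly divide and take the remainder:
161 = 4·37 + 13, so a_0 = 4
37 = 2·13 + 11, so a_1 = 2
13 = 1·11 + 2, so a_2 = 1
11 = 5·2 + 1, so a_3 = 5
2 = 2·1 + 0, so a_4 = 2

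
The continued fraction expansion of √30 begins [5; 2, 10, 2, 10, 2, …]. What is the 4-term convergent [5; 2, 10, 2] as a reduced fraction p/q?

241/44

Collapse the nested fraction from the inside out:
Start with 2.
10 + 1/(2/1) = 10 + 1/2 = 21/2
2 + 1/(21/2) = 2 + 2/21 = 44/21
5 + 1/(44/21) = 5 + 21/44 = 241/44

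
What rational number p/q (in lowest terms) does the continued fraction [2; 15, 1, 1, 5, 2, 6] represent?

4973/2409

Collapse the nested fraction from the inside out:
Start with 6.
2 + 1/(6/1) = 2 + 1/6 = 13/6
5 + 1/(13/6) = 5 + 6/13 = 71/13
1 + 1/(71/13) = 1 + 13/71 = 84/71
1 + 1/(84/71) = 1 + 71/84 = 155/84
15 + 1/(155/84) = 15 + 84/155 = 2409/155
2 + 1/(2409/155) = 2 + 155/2409 = 4973/2409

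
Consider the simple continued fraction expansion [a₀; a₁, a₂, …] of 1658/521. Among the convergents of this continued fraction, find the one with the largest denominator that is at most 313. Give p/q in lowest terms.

List convergents until the denominator exceeds the bound:
a_0 = 3: 3/1  (≤ bound)
a_1 = 5: 16/5  (≤ bound)
a_2 = 2: 35/11  (≤ bound)
a_3 = 15: 541/170  (≤ bound)
a_4 = 3: 1658/521  (> 313, stop)

541/170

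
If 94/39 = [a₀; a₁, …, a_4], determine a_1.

⌊94/39⌋ = 2, remainder 16
⌊39/16⌋ = 2, remainder 7

2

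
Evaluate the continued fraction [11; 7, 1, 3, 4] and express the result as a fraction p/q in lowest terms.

1469/132

Use the convergent recurrence hₖ = aₖ·hₖ₋₁ + hₖ₋₂ (and likewise for the denominators kₖ):
a_0 = 11: 11/1
a_1 = 7: 78/7
a_2 = 1: 89/8
a_3 = 3: 345/31
a_4 = 4: 1469/132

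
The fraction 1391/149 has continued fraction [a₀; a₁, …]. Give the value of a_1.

1391 ÷ 149 → quotient 9, remainder 50
149 ÷ 50 → quotient 2, remainder 49

2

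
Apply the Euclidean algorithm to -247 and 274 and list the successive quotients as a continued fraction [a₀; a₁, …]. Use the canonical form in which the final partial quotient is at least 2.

-247 ÷ 274 → quotient -1, remainder 27
274 ÷ 27 → quotient 10, remainder 4
27 ÷ 4 → quotient 6, remainder 3
4 ÷ 3 → quotient 1, remainder 1
3 ÷ 1 → quotient 3, remainder 0

[-1; 10, 6, 1, 3]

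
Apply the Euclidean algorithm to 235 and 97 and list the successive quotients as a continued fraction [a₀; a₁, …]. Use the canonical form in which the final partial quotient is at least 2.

[2; 2, 2, 1, 2, 1, 3]

Repeatedly divide and take the remainder:
235 = 2·97 + 41, so a_0 = 2
97 = 2·41 + 15, so a_1 = 2
41 = 2·15 + 11, so a_2 = 2
15 = 1·11 + 4, so a_3 = 1
11 = 2·4 + 3, so a_4 = 2
4 = 1·3 + 1, so a_5 = 1
3 = 3·1 + 0, so a_6 = 3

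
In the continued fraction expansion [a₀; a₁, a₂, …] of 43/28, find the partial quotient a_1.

1

Apply division with remainder until the remainder is 0:
⌊43/28⌋ = 1, remainder 15
⌊28/15⌋ = 1, remainder 13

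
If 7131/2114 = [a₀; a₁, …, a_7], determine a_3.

2

7131 = 3·2114 + 789, so a_0 = 3
2114 = 2·789 + 536, so a_1 = 2
789 = 1·536 + 253, so a_2 = 1
536 = 2·253 + 30, so a_3 = 2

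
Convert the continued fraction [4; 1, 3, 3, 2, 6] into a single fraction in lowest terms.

920/193

a_0 = 4: 4/1
a_1 = 1: 5/1
a_2 = 3: 19/4
a_3 = 3: 62/13
a_4 = 2: 143/30
a_5 = 6: 920/193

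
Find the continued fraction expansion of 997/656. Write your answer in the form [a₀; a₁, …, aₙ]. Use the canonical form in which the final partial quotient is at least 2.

[1; 1, 1, 12, 8, 1, 2]

997 = 1·656 + 341, so a_0 = 1
656 = 1·341 + 315, so a_1 = 1
341 = 1·315 + 26, so a_2 = 1
315 = 12·26 + 3, so a_3 = 12
26 = 8·3 + 2, so a_4 = 8
3 = 1·2 + 1, so a_5 = 1
2 = 2·1 + 0, so a_6 = 2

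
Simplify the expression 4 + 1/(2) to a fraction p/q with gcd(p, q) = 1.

9/2

a_0 = 4: 4/1
a_1 = 2: 9/2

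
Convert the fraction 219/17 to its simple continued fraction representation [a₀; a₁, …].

Apply division with remainder until the remainder is 0:
219 ÷ 17 → quotient 12, remainder 15
17 ÷ 15 → quotient 1, remainder 2
15 ÷ 2 → quotient 7, remainder 1
2 ÷ 1 → quotient 2, remainder 0

[12; 1, 7, 2]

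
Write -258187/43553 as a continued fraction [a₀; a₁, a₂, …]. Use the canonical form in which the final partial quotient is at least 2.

[-6; 13, 1, 10, 7, 40]

-258187 = -6·43553 + 3131, so a_0 = -6
43553 = 13·3131 + 2850, so a_1 = 13
3131 = 1·2850 + 281, so a_2 = 1
2850 = 10·281 + 40, so a_3 = 10
281 = 7·40 + 1, so a_4 = 7
40 = 40·1 + 0, so a_5 = 40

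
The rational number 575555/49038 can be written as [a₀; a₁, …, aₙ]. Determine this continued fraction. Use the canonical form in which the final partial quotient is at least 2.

Run the Euclidean algorithm, recording each quotient:
575555 = 11·49038 + 36137, so a_0 = 11
49038 = 1·36137 + 12901, so a_1 = 1
36137 = 2·12901 + 10335, so a_2 = 2
12901 = 1·10335 + 2566, so a_3 = 1
10335 = 4·2566 + 71, so a_4 = 4
2566 = 36·71 + 10, so a_5 = 36
71 = 7·10 + 1, so a_6 = 7
10 = 10·1 + 0, so a_7 = 10

[11; 1, 2, 1, 4, 36, 7, 10]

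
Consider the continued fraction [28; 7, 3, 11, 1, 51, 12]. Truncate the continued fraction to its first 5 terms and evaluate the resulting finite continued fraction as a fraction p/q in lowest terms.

7625/271

Starting at the tail and folding back:
Start with 1.
11 + 1/(1/1) = 11 + 1/1 = 12/1
3 + 1/(12/1) = 3 + 1/12 = 37/12
7 + 1/(37/12) = 7 + 12/37 = 271/37
28 + 1/(271/37) = 28 + 37/271 = 7625/271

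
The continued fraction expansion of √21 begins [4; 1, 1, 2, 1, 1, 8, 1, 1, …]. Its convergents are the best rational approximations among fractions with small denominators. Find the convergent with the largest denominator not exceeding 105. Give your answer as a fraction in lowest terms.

a_0 = 4: 4/1  (≤ bound)
a_1 = 1: 5/1  (≤ bound)
a_2 = 1: 9/2  (≤ bound)
a_3 = 2: 23/5  (≤ bound)
a_4 = 1: 32/7  (≤ bound)
a_5 = 1: 55/12  (≤ bound)
a_6 = 8: 472/103  (≤ bound)
a_7 = 1: 527/115  (> 105, stop)

472/103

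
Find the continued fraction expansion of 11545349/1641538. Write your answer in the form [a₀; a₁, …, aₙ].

⌊11545349/1641538⌋ = 7, remainder 54583
⌊1641538/54583⌋ = 30, remainder 4048
⌊54583/4048⌋ = 13, remainder 1959
⌊4048/1959⌋ = 2, remainder 130
⌊1959/130⌋ = 15, remainder 9
⌊130/9⌋ = 14, remainder 4
⌊9/4⌋ = 2, remainder 1
⌊4/1⌋ = 4, remainder 0

[7; 30, 13, 2, 15, 14, 2, 4]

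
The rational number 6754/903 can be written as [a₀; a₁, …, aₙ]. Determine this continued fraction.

[7; 2, 11, 1, 2, 2, 1, 3]

Run the Euclidean algorithm, recording each quotient:
6754 ÷ 903 → quotient 7, remainder 433
903 ÷ 433 → quotient 2, remainder 37
433 ÷ 37 → quotient 11, remainder 26
37 ÷ 26 → quotient 1, remainder 11
26 ÷ 11 → quotient 2, remainder 4
11 ÷ 4 → quotient 2, remainder 3
4 ÷ 3 → quotient 1, remainder 1
3 ÷ 1 → quotient 3, remainder 0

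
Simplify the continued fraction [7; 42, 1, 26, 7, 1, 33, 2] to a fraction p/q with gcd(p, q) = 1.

Start with 2.
33 + 1/(2/1) = 33 + 1/2 = 67/2
1 + 1/(67/2) = 1 + 2/67 = 69/67
7 + 1/(69/67) = 7 + 67/69 = 550/69
26 + 1/(550/69) = 26 + 69/550 = 14369/550
1 + 1/(14369/550) = 1 + 550/14369 = 14919/14369
42 + 1/(14919/14369) = 42 + 14369/14919 = 640967/14919
7 + 1/(640967/14919) = 7 + 14919/640967 = 4501688/640967

4501688/640967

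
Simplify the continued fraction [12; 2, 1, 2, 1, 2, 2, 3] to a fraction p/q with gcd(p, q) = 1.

3005/243

Start with 3.
2 + 1/(3/1) = 2 + 1/3 = 7/3
2 + 1/(7/3) = 2 + 3/7 = 17/7
1 + 1/(17/7) = 1 + 7/17 = 24/17
2 + 1/(24/17) = 2 + 17/24 = 65/24
1 + 1/(65/24) = 1 + 24/65 = 89/65
2 + 1/(89/65) = 2 + 65/89 = 243/89
12 + 1/(243/89) = 12 + 89/243 = 3005/243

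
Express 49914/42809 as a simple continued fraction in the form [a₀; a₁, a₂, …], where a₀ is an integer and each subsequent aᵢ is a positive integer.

[1; 6, 39, 1, 2, 3, 1, 13]

49914 = 1·42809 + 7105, so a_0 = 1
42809 = 6·7105 + 179, so a_1 = 6
7105 = 39·179 + 124, so a_2 = 39
179 = 1·124 + 55, so a_3 = 1
124 = 2·55 + 14, so a_4 = 2
55 = 3·14 + 13, so a_5 = 3
14 = 1·13 + 1, so a_6 = 1
13 = 13·1 + 0, so a_7 = 13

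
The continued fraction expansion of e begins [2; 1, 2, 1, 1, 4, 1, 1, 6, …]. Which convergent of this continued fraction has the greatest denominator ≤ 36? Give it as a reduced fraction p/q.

87/32

List convergents until the denominator exceeds the bound:
a_0 = 2: 2/1  (≤ bound)
a_1 = 1: 3/1  (≤ bound)
a_2 = 2: 8/3  (≤ bound)
a_3 = 1: 11/4  (≤ bound)
a_4 = 1: 19/7  (≤ bound)
a_5 = 4: 87/32  (≤ bound)
a_6 = 1: 106/39  (> 36, stop)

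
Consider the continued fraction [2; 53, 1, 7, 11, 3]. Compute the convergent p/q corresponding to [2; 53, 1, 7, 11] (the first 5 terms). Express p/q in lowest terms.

9679/4795

Start with 11.
7 + 1/(11/1) = 7 + 1/11 = 78/11
1 + 1/(78/11) = 1 + 11/78 = 89/78
53 + 1/(89/78) = 53 + 78/89 = 4795/89
2 + 1/(4795/89) = 2 + 89/4795 = 9679/4795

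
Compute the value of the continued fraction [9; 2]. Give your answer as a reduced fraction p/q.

a_0 = 9: 9/1
a_1 = 2: 19/2

19/2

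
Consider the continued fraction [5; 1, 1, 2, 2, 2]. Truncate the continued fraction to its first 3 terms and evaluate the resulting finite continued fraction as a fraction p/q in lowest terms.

a_0 = 5: 5/1
a_1 = 1: 6/1
a_2 = 1: 11/2

11/2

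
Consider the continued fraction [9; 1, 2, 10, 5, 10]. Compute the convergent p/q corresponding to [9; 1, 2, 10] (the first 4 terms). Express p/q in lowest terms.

Start with 10.
2 + 1/(10/1) = 2 + 1/10 = 21/10
1 + 1/(21/10) = 1 + 10/21 = 31/21
9 + 1/(31/21) = 9 + 21/31 = 300/31

300/31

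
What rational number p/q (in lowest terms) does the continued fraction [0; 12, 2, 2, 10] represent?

a_0 = 0: 0/1
a_1 = 12: 1/12
a_2 = 2: 2/25
a_3 = 2: 5/62
a_4 = 10: 52/645

52/645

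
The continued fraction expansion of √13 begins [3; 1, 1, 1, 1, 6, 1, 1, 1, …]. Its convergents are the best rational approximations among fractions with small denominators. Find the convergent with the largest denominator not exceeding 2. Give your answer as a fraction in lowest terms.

List convergents until the denominator exceeds the bound:
a_0 = 3: 3/1  (≤ bound)
a_1 = 1: 4/1  (≤ bound)
a_2 = 1: 7/2  (≤ bound)
a_3 = 1: 11/3  (> 2, stop)

7/2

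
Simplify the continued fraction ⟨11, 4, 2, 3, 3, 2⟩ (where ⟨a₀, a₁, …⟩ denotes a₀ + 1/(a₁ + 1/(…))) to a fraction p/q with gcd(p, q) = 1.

Starting at the tail and folding back:
Start with 2.
3 + 1/(2/1) = 3 + 1/2 = 7/2
3 + 1/(7/2) = 3 + 2/7 = 23/7
2 + 1/(23/7) = 2 + 7/23 = 53/23
4 + 1/(53/23) = 4 + 23/53 = 235/53
11 + 1/(235/53) = 11 + 53/235 = 2638/235

2638/235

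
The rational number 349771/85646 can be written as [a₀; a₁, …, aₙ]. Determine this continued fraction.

[4; 11, 1, 11, 54, 2, 1, 3]

349771 ÷ 85646 → quotient 4, remainder 7187
85646 ÷ 7187 → quotient 11, remainder 6589
7187 ÷ 6589 → quotient 1, remainder 598
6589 ÷ 598 → quotient 11, remainder 11
598 ÷ 11 → quotient 54, remainder 4
11 ÷ 4 → quotient 2, remainder 3
4 ÷ 3 → quotient 1, remainder 1
3 ÷ 1 → quotient 3, remainder 0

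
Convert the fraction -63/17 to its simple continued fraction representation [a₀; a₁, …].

[-4; 3, 2, 2]

-63 ÷ 17 → quotient -4, remainder 5
17 ÷ 5 → quotient 3, remainder 2
5 ÷ 2 → quotient 2, remainder 1
2 ÷ 1 → quotient 2, remainder 0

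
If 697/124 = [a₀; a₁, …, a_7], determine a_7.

⌊697/124⌋ = 5, remainder 77
⌊124/77⌋ = 1, remainder 47
⌊77/47⌋ = 1, remainder 30
⌊47/30⌋ = 1, remainder 17
⌊30/17⌋ = 1, remainder 13
⌊17/13⌋ = 1, remainder 4
⌊13/4⌋ = 3, remainder 1
⌊4/1⌋ = 4, remainder 0

4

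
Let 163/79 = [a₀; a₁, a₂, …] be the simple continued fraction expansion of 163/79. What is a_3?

4

Run the Euclidean algorithm, recording each quotient:
163 ÷ 79 → quotient 2, remainder 5
79 ÷ 5 → quotient 15, remainder 4
5 ÷ 4 → quotient 1, remainder 1
4 ÷ 1 → quotient 4, remainder 0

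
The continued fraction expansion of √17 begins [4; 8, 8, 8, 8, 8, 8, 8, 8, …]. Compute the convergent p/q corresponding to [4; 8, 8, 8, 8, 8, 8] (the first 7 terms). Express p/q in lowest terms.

1166876/283009

Start with 8.
8 + 1/(8/1) = 8 + 1/8 = 65/8
8 + 1/(65/8) = 8 + 8/65 = 528/65
8 + 1/(528/65) = 8 + 65/528 = 4289/528
8 + 1/(4289/528) = 8 + 528/4289 = 34840/4289
8 + 1/(34840/4289) = 8 + 4289/34840 = 283009/34840
4 + 1/(283009/34840) = 4 + 34840/283009 = 1166876/283009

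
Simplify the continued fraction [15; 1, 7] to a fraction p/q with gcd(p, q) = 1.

a_0 = 15: 15/1
a_1 = 1: 16/1
a_2 = 7: 127/8

127/8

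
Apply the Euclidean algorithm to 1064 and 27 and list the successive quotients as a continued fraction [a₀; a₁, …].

[39; 2, 2, 5]

1064 ÷ 27 → quotient 39, remainder 11
27 ÷ 11 → quotient 2, remainder 5
11 ÷ 5 → quotient 2, remainder 1
5 ÷ 1 → quotient 5, remainder 0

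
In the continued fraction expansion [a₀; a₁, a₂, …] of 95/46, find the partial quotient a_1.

Repeatedly divide and take the remainder:
⌊95/46⌋ = 2, remainder 3
⌊46/3⌋ = 15, remainder 1

15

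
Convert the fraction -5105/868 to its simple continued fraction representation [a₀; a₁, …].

-5105 = -6·868 + 103, so a_0 = -6
868 = 8·103 + 44, so a_1 = 8
103 = 2·44 + 15, so a_2 = 2
44 = 2·15 + 14, so a_3 = 2
15 = 1·14 + 1, so a_4 = 1
14 = 14·1 + 0, so a_5 = 14

[-6; 8, 2, 2, 1, 14]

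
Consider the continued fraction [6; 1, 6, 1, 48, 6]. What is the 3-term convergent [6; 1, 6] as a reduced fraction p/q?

Work from the innermost term outward:
Start with 6.
1 + 1/(6/1) = 1 + 1/6 = 7/6
6 + 1/(7/6) = 6 + 6/7 = 48/7

48/7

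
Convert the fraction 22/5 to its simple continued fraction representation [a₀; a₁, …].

[4; 2, 2]

⌊22/5⌋ = 4, remainder 2
⌊5/2⌋ = 2, remainder 1
⌊2/1⌋ = 2, remainder 0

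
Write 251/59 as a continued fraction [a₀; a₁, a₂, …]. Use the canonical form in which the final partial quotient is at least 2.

Repeatedly divide and take the remainder:
251 = 4·59 + 15, so a_0 = 4
59 = 3·15 + 14, so a_1 = 3
15 = 1·14 + 1, so a_2 = 1
14 = 14·1 + 0, so a_3 = 14

[4; 3, 1, 14]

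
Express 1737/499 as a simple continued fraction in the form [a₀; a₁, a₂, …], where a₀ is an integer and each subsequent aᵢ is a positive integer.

Repeatedly divide and take the remainder:
1737 ÷ 499 → quotient 3, remainder 240
499 ÷ 240 → quotient 2, remainder 19
240 ÷ 19 → quotient 12, remainder 12
19 ÷ 12 → quotient 1, remainder 7
12 ÷ 7 → quotient 1, remainder 5
7 ÷ 5 → quotient 1, remainder 2
5 ÷ 2 → quotient 2, remainder 1
2 ÷ 1 → quotient 2, remainder 0

[3; 2, 12, 1, 1, 1, 2, 2]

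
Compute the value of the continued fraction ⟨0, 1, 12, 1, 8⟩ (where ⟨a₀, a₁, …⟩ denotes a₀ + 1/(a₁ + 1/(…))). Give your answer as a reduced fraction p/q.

Starting at the tail and folding back:
Start with 8.
1 + 1/(8/1) = 1 + 1/8 = 9/8
12 + 1/(9/8) = 12 + 8/9 = 116/9
1 + 1/(116/9) = 1 + 9/116 = 125/116
0 + 1/(125/116) = 0 + 116/125 = 116/125

116/125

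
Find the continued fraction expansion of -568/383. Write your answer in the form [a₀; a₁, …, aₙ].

[-2; 1, 1, 14, 4, 3]

⌊-568/383⌋ = -2, remainder 198
⌊383/198⌋ = 1, remainder 185
⌊198/185⌋ = 1, remainder 13
⌊185/13⌋ = 14, remainder 3
⌊13/3⌋ = 4, remainder 1
⌊3/1⌋ = 3, remainder 0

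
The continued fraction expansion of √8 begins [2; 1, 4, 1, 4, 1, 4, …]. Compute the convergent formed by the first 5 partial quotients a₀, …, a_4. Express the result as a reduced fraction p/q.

82/29

Starting at the tail and folding back:
Start with 4.
1 + 1/(4/1) = 1 + 1/4 = 5/4
4 + 1/(5/4) = 4 + 4/5 = 24/5
1 + 1/(24/5) = 1 + 5/24 = 29/24
2 + 1/(29/24) = 2 + 24/29 = 82/29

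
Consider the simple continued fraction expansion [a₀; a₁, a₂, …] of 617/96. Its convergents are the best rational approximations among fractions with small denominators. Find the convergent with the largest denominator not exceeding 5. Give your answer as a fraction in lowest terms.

32/5

a_0 = 6: 6/1  (≤ bound)
a_1 = 2: 13/2  (≤ bound)
a_2 = 2: 32/5  (≤ bound)
a_3 = 1: 45/7  (> 5, stop)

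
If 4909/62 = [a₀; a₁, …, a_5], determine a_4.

1

4909 = 79·62 + 11, so a_0 = 79
62 = 5·11 + 7, so a_1 = 5
11 = 1·7 + 4, so a_2 = 1
7 = 1·4 + 3, so a_3 = 1
4 = 1·3 + 1, so a_4 = 1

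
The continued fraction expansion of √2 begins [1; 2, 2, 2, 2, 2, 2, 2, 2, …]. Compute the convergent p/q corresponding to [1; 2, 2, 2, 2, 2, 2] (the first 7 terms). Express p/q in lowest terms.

239/169

a_0 = 1: 1/1
a_1 = 2: 3/2
a_2 = 2: 7/5
a_3 = 2: 17/12
a_4 = 2: 41/29
a_5 = 2: 99/70
a_6 = 2: 239/169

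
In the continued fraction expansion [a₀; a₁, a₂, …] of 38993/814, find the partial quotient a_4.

⌊38993/814⌋ = 47, remainder 735
⌊814/735⌋ = 1, remainder 79
⌊735/79⌋ = 9, remainder 24
⌊79/24⌋ = 3, remainder 7
⌊24/7⌋ = 3, remainder 3

3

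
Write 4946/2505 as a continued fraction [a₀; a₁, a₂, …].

⌊4946/2505⌋ = 1, remainder 2441
⌊2505/2441⌋ = 1, remainder 64
⌊2441/64⌋ = 38, remainder 9
⌊64/9⌋ = 7, remainder 1
⌊9/1⌋ = 9, remainder 0

[1; 1, 38, 7, 9]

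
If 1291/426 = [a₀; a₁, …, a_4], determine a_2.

Repeatedly divide and take the remainder:
1291 ÷ 426 → quotient 3, remainder 13
426 ÷ 13 → quotient 32, remainder 10
13 ÷ 10 → quotient 1, remainder 3

1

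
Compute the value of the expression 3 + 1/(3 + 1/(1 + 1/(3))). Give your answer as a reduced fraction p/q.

49/15

a_0 = 3: 3/1
a_1 = 3: 10/3
a_2 = 1: 13/4
a_3 = 3: 49/15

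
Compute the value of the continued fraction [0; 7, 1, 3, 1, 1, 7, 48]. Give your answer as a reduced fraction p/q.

3273/25462

Start with 48.
7 + 1/(48/1) = 7 + 1/48 = 337/48
1 + 1/(337/48) = 1 + 48/337 = 385/337
1 + 1/(385/337) = 1 + 337/385 = 722/385
3 + 1/(722/385) = 3 + 385/722 = 2551/722
1 + 1/(2551/722) = 1 + 722/2551 = 3273/2551
7 + 1/(3273/2551) = 7 + 2551/3273 = 25462/3273
0 + 1/(25462/3273) = 0 + 3273/25462 = 3273/25462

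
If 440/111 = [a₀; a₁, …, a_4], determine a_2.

26

Repeatedly divide and take the remainder:
440 ÷ 111 → quotient 3, remainder 107
111 ÷ 107 → quotient 1, remainder 4
107 ÷ 4 → quotient 26, remainder 3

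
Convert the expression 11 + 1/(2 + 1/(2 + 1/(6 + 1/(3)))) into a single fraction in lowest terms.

1152/101

Start with 3.
6 + 1/(3/1) = 6 + 1/3 = 19/3
2 + 1/(19/3) = 2 + 3/19 = 41/19
2 + 1/(41/19) = 2 + 19/41 = 101/41
11 + 1/(101/41) = 11 + 41/101 = 1152/101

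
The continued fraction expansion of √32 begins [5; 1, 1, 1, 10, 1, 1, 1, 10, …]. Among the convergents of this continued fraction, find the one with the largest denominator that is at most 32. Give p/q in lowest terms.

a_0 = 5: 5/1  (≤ bound)
a_1 = 1: 6/1  (≤ bound)
a_2 = 1: 11/2  (≤ bound)
a_3 = 1: 17/3  (≤ bound)
a_4 = 10: 181/32  (≤ bound)
a_5 = 1: 198/35  (> 32, stop)

181/32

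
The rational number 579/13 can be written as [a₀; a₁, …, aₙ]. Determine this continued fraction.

[44; 1, 1, 6]

Apply division with remainder until the remainder is 0:
579 = 44·13 + 7, so a_0 = 44
13 = 1·7 + 6, so a_1 = 1
7 = 1·6 + 1, so a_2 = 1
6 = 6·1 + 0, so a_3 = 6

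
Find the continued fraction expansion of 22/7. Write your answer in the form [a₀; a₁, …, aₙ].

[3; 7]

22 = 3·7 + 1, so a_0 = 3
7 = 7·1 + 0, so a_1 = 7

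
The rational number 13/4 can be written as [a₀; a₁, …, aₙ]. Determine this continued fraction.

[3; 4]

13 = 3·4 + 1, so a_0 = 3
4 = 4·1 + 0, so a_1 = 4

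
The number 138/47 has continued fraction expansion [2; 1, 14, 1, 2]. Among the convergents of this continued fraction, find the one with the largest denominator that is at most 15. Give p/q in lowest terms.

44/15

List convergents until the denominator exceeds the bound:
a_0 = 2: 2/1  (≤ bound)
a_1 = 1: 3/1  (≤ bound)
a_2 = 14: 44/15  (≤ bound)
a_3 = 1: 47/16  (> 15, stop)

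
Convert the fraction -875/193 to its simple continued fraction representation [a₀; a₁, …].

[-5; 2, 6, 1, 12]

Apply division with remainder until the remainder is 0:
⌊-875/193⌋ = -5, remainder 90
⌊193/90⌋ = 2, remainder 13
⌊90/13⌋ = 6, remainder 12
⌊13/12⌋ = 1, remainder 1
⌊12/1⌋ = 12, remainder 0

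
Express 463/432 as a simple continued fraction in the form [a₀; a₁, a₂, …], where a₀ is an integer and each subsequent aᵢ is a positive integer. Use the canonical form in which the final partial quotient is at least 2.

463 ÷ 432 → quotient 1, remainder 31
432 ÷ 31 → quotient 13, remainder 29
31 ÷ 29 → quotient 1, remainder 2
29 ÷ 2 → quotient 14, remainder 1
2 ÷ 1 → quotient 2, remainder 0

[1; 13, 1, 14, 2]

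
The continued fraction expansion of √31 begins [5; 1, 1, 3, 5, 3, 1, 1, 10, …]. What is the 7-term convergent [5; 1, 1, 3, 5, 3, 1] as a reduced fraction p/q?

Start with 1.
3 + 1/(1/1) = 3 + 1/1 = 4/1
5 + 1/(4/1) = 5 + 1/4 = 21/4
3 + 1/(21/4) = 3 + 4/21 = 67/21
1 + 1/(67/21) = 1 + 21/67 = 88/67
1 + 1/(88/67) = 1 + 67/88 = 155/88
5 + 1/(155/88) = 5 + 88/155 = 863/155

863/155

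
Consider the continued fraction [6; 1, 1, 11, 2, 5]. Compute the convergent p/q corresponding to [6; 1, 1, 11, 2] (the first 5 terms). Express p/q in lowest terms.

313/48

a_0 = 6: 6/1
a_1 = 1: 7/1
a_2 = 1: 13/2
a_3 = 11: 150/23
a_4 = 2: 313/48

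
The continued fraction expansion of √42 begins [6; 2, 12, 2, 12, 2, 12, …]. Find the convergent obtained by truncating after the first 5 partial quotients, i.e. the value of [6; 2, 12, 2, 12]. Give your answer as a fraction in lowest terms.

Start with 12.
2 + 1/(12/1) = 2 + 1/12 = 25/12
12 + 1/(25/12) = 12 + 12/25 = 312/25
2 + 1/(312/25) = 2 + 25/312 = 649/312
6 + 1/(649/312) = 6 + 312/649 = 4206/649

4206/649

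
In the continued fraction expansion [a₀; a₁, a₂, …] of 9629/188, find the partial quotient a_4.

Apply division with remainder until the remainder is 0:
9629 = 51·188 + 41, so a_0 = 51
188 = 4·41 + 24, so a_1 = 4
41 = 1·24 + 17, so a_2 = 1
24 = 1·17 + 7, so a_3 = 1
17 = 2·7 + 3, so a_4 = 2

2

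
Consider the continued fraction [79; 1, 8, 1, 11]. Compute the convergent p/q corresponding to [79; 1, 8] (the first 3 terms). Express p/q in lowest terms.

Build up convergents one term at a time:
a_0 = 79: 79/1
a_1 = 1: 80/1
a_2 = 8: 719/9

719/9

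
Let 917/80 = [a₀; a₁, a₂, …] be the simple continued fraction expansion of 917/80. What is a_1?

⌊917/80⌋ = 11, remainder 37
⌊80/37⌋ = 2, remainder 6

2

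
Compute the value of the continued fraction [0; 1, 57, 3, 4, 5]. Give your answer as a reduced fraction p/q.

Build up convergents one term at a time:
a_0 = 0: 0/1
a_1 = 1: 1/1
a_2 = 57: 57/58
a_3 = 3: 172/175
a_4 = 4: 745/758
a_5 = 5: 3897/3965

3897/3965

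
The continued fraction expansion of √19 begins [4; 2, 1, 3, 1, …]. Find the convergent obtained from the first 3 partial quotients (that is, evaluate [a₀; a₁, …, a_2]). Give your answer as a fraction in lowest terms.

13/3

Use the convergent recurrence hₖ = aₖ·hₖ₋₁ + hₖ₋₂ (and likewise for the denominators kₖ):
a_0 = 4: 4/1
a_1 = 2: 9/2
a_2 = 1: 13/3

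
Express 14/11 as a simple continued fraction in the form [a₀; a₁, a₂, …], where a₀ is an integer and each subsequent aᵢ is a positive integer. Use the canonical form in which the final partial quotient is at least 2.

[1; 3, 1, 2]

14 ÷ 11 → quotient 1, remainder 3
11 ÷ 3 → quotient 3, remainder 2
3 ÷ 2 → quotient 1, remainder 1
2 ÷ 1 → quotient 2, remainder 0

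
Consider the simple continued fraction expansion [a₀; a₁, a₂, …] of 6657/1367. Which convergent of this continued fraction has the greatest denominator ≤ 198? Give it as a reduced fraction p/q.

a_0 = 4: 4/1  (≤ bound)
a_1 = 1: 5/1  (≤ bound)
a_2 = 6: 34/7  (≤ bound)
a_3 = 1: 39/8  (≤ bound)
a_4 = 2: 112/23  (≤ bound)
a_5 = 8: 935/192  (≤ bound)
a_6 = 7: 6657/1367  (> 198, stop)

935/192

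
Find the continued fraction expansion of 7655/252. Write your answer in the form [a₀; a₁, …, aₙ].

[30; 2, 1, 1, 1, 7, 4]

7655 ÷ 252 → quotient 30, remainder 95
252 ÷ 95 → quotient 2, remainder 62
95 ÷ 62 → quotient 1, remainder 33
62 ÷ 33 → quotient 1, remainder 29
33 ÷ 29 → quotient 1, remainder 4
29 ÷ 4 → quotient 7, remainder 1
4 ÷ 1 → quotient 4, remainder 0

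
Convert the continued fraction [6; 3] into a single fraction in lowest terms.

19/3

Start with 3.
6 + 1/(3/1) = 6 + 1/3 = 19/3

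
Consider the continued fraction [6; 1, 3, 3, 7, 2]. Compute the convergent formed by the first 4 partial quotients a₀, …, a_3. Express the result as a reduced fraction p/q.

88/13

Build up convergents one term at a time:
a_0 = 6: 6/1
a_1 = 1: 7/1
a_2 = 3: 27/4
a_3 = 3: 88/13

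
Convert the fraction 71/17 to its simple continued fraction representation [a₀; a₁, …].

Repeatedly divide and take the remainder:
71 = 4·17 + 3, so a_0 = 4
17 = 5·3 + 2, so a_1 = 5
3 = 1·2 + 1, so a_2 = 1
2 = 2·1 + 0, so a_3 = 2

[4; 5, 1, 2]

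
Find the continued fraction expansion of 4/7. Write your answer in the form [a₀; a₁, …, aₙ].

[0; 1, 1, 3]

4 = 0·7 + 4, so a_0 = 0
7 = 1·4 + 3, so a_1 = 1
4 = 1·3 + 1, so a_2 = 1
3 = 3·1 + 0, so a_3 = 3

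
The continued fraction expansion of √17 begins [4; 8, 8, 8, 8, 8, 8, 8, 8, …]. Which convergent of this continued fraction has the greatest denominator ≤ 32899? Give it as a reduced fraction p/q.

List convergents until the denominator exceeds the bound:
a_0 = 4: 4/1  (≤ bound)
a_1 = 8: 33/8  (≤ bound)
a_2 = 8: 268/65  (≤ bound)
a_3 = 8: 2177/528  (≤ bound)
a_4 = 8: 17684/4289  (≤ bound)
a_5 = 8: 143649/34840  (> 32899, stop)

17684/4289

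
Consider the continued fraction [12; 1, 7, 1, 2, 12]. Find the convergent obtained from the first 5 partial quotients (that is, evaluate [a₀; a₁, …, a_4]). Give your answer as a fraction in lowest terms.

Collapse the nested fraction from the inside out:
Start with 2.
1 + 1/(2/1) = 1 + 1/2 = 3/2
7 + 1/(3/2) = 7 + 2/3 = 23/3
1 + 1/(23/3) = 1 + 3/23 = 26/23
12 + 1/(26/23) = 12 + 23/26 = 335/26

335/26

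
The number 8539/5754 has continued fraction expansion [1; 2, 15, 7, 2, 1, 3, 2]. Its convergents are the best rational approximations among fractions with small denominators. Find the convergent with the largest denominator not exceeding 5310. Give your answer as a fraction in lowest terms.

3759/2533

a_0 = 1: 1/1  (≤ bound)
a_1 = 2: 3/2  (≤ bound)
a_2 = 15: 46/31  (≤ bound)
a_3 = 7: 325/219  (≤ bound)
a_4 = 2: 696/469  (≤ bound)
a_5 = 1: 1021/688  (≤ bound)
a_6 = 3: 3759/2533  (≤ bound)
a_7 = 2: 8539/5754  (> 5310, stop)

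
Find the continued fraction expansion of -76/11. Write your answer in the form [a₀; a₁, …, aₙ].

[-7; 11]

Repeatedly divide and take the remainder:
⌊-76/11⌋ = -7, remainder 1
⌊11/1⌋ = 11, remainder 0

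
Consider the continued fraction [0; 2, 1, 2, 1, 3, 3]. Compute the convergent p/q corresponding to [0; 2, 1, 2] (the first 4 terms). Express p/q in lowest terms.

3/8

Build up convergents one term at a time:
a_0 = 0: 0/1
a_1 = 2: 1/2
a_2 = 1: 1/3
a_3 = 2: 3/8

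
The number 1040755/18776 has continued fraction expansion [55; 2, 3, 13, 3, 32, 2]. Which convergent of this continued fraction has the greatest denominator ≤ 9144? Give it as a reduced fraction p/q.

List convergents until the denominator exceeds the bound:
a_0 = 55: 55/1  (≤ bound)
a_1 = 2: 111/2  (≤ bound)
a_2 = 3: 388/7  (≤ bound)
a_3 = 13: 5155/93  (≤ bound)
a_4 = 3: 15853/286  (≤ bound)
a_5 = 32: 512451/9245  (> 9144, stop)

15853/286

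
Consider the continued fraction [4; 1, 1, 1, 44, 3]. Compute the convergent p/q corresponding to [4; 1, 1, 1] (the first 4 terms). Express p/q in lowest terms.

14/3

a_0 = 4: 4/1
a_1 = 1: 5/1
a_2 = 1: 9/2
a_3 = 1: 14/3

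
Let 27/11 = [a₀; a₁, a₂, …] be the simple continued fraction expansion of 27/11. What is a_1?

⌊27/11⌋ = 2, remainder 5
⌊11/5⌋ = 2, remainder 1

2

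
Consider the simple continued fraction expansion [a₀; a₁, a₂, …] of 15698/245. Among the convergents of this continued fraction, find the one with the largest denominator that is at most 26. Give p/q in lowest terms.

a_0 = 64: 64/1  (≤ bound)
a_1 = 13: 833/13  (≤ bound)
a_2 = 1: 897/14  (≤ bound)
a_3 = 1: 1730/27  (> 26, stop)

897/14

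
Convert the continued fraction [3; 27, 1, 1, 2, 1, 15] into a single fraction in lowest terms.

9209/3033

Start with 15.
1 + 1/(15/1) = 1 + 1/15 = 16/15
2 + 1/(16/15) = 2 + 15/16 = 47/16
1 + 1/(47/16) = 1 + 16/47 = 63/47
1 + 1/(63/47) = 1 + 47/63 = 110/63
27 + 1/(110/63) = 27 + 63/110 = 3033/110
3 + 1/(3033/110) = 3 + 110/3033 = 9209/3033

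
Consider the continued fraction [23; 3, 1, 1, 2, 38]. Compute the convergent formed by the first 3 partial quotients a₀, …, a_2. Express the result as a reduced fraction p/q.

a_0 = 23: 23/1
a_1 = 3: 70/3
a_2 = 1: 93/4

93/4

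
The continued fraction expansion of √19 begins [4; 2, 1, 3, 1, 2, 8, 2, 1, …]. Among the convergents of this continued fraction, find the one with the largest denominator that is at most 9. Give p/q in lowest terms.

List convergents until the denominator exceeds the bound:
a_0 = 4: 4/1  (≤ bound)
a_1 = 2: 9/2  (≤ bound)
a_2 = 1: 13/3  (≤ bound)
a_3 = 3: 48/11  (> 9, stop)

13/3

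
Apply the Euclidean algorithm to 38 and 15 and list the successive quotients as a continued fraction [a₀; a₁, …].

[2; 1, 1, 7]

38 ÷ 15 → quotient 2, remainder 8
15 ÷ 8 → quotient 1, remainder 7
8 ÷ 7 → quotient 1, remainder 1
7 ÷ 1 → quotient 7, remainder 0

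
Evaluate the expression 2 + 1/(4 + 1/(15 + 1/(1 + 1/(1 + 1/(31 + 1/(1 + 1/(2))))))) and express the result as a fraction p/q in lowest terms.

27323/12165

a_0 = 2: 2/1
a_1 = 4: 9/4
a_2 = 15: 137/61
a_3 = 1: 146/65
a_4 = 1: 283/126
a_5 = 31: 8919/3971
a_6 = 1: 9202/4097
a_7 = 2: 27323/12165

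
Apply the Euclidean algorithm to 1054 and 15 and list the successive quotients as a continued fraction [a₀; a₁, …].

Apply division with remainder until the remainder is 0:
1054 ÷ 15 → quotient 70, remainder 4
15 ÷ 4 → quotient 3, remainder 3
4 ÷ 3 → quotient 1, remainder 1
3 ÷ 1 → quotient 3, remainder 0

[70; 3, 1, 3]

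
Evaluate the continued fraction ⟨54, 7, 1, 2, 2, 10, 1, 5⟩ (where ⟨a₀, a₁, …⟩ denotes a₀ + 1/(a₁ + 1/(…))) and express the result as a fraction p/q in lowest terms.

Start with 5.
1 + 1/(5/1) = 1 + 1/5 = 6/5
10 + 1/(6/5) = 10 + 5/6 = 65/6
2 + 1/(65/6) = 2 + 6/65 = 136/65
2 + 1/(136/65) = 2 + 65/136 = 337/136
1 + 1/(337/136) = 1 + 136/337 = 473/337
7 + 1/(473/337) = 7 + 337/473 = 3648/473
54 + 1/(3648/473) = 54 + 473/3648 = 197465/3648

197465/3648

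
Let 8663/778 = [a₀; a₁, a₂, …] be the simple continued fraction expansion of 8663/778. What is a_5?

1

8663 ÷ 778 → quotient 11, remainder 105
778 ÷ 105 → quotient 7, remainder 43
105 ÷ 43 → quotient 2, remainder 19
43 ÷ 19 → quotient 2, remainder 5
19 ÷ 5 → quotient 3, remainder 4
5 ÷ 4 → quotient 1, remainder 1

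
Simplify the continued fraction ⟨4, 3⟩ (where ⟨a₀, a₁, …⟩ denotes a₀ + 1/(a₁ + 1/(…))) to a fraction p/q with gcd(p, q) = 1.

13/3

Use the convergent recurrence hₖ = aₖ·hₖ₋₁ + hₖ₋₂ (and likewise for the denominators kₖ):
a_0 = 4: 4/1
a_1 = 3: 13/3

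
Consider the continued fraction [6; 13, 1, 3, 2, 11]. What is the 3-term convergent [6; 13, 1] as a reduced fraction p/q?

85/14

Use the convergent recurrence hₖ = aₖ·hₖ₋₁ + hₖ₋₂ (and likewise for the denominators kₖ):
a_0 = 6: 6/1
a_1 = 13: 79/13
a_2 = 1: 85/14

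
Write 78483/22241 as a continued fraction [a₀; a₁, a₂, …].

[3; 1, 1, 8, 5, 7, 3, 11]

Apply division with remainder until the remainder is 0:
78483 = 3·22241 + 11760, so a_0 = 3
22241 = 1·11760 + 10481, so a_1 = 1
11760 = 1·10481 + 1279, so a_2 = 1
10481 = 8·1279 + 249, so a_3 = 8
1279 = 5·249 + 34, so a_4 = 5
249 = 7·34 + 11, so a_5 = 7
34 = 3·11 + 1, so a_6 = 3
11 = 11·1 + 0, so a_7 = 11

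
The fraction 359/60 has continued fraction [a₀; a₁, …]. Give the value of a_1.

1

Run the Euclidean algorithm, recording each quotient:
359 = 5·60 + 59, so a_0 = 5
60 = 1·59 + 1, so a_1 = 1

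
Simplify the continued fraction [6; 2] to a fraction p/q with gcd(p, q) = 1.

13/2

Start with 2.
6 + 1/(2/1) = 6 + 1/2 = 13/2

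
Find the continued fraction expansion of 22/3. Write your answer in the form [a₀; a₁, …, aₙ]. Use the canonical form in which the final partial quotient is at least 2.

Run the Euclidean algorithm, recording each quotient:
22 = 7·3 + 1, so a_0 = 7
3 = 3·1 + 0, so a_1 = 3

[7; 3]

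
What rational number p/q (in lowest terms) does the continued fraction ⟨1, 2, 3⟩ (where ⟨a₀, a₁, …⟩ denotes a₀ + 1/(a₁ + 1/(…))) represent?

10/7

Work from the innermost term outward:
Start with 3.
2 + 1/(3/1) = 2 + 1/3 = 7/3
1 + 1/(7/3) = 1 + 3/7 = 10/7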